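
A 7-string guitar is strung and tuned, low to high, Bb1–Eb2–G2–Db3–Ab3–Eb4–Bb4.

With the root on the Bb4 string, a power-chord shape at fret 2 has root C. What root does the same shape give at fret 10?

Moving from fret 2 to fret 10 shifts the root by 8 semitones.
C up 8 semitones is Ab.

Ab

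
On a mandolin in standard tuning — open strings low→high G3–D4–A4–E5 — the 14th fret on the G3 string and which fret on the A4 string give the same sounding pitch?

G3 at fret 14 is G3 + 14 semitones = A4.
The open A4 string is 14 semitones above the open G3, so the same pitch on the A4 string lies at fret 14 − 14 = 0.

0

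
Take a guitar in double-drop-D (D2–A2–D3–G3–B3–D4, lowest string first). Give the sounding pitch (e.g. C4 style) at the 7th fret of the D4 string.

A4

Each fret is one semitone, so D4 + 7 = A4.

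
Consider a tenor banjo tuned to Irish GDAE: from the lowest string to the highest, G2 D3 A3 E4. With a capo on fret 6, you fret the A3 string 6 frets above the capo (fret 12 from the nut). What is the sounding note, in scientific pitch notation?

The capo raises the open A3 by 6 semitones to D#4; fretting 6 more gives A3 + 6 + 6 = A3 + 12 semitones = A4.

A4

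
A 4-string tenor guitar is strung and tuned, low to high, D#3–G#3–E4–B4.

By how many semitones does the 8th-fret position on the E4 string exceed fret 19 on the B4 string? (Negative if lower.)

E4 at fret 8 → C5 (MIDI 72); B4 at fret 19 → F#6 (MIDI 90).
72 − 90 = -18, so the two pitches are 18 semitones apart.

-18 semitones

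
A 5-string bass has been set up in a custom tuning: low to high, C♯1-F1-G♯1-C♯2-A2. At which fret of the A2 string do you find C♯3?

C♯3 is 4 semitones above the open A2 (A–A#–B–C–C#), so it sits at fret 4.

4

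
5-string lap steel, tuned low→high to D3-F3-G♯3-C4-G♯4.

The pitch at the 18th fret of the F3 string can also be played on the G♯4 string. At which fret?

3

F3 at fret 18 is F3 + 18 semitones = B4.
The open G♯4 string is 15 semitones above the open F3, so the same pitch on the G♯4 string lies at fret 18 − 15 = 3.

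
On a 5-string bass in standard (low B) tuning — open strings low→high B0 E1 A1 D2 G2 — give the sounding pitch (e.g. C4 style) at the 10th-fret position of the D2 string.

C3

The open D2 string plus 10 semitones: D–D#–E–F–…–A#–B–C.
The walk passes from B into C once, so the octave number goes from 2 to 3.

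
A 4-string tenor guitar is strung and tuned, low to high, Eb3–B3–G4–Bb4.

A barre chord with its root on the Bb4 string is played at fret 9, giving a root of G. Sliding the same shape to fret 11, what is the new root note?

A

Moving from fret 9 to fret 11 shifts the root by 2 semitones.
G up 2 semitones is A.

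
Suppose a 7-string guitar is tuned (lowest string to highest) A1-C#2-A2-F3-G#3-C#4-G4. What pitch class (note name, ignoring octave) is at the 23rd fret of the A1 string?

G#

The open A1 string plus 23 semitones: A–A#–B–C–…–F#–G–G#.
(Equivalently spelled Ab.)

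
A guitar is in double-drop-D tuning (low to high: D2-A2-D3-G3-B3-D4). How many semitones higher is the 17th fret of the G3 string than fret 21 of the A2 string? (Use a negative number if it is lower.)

G3 at fret 17 → C5 (MIDI 72); A2 at fret 21 → F#4 (MIDI 66).
72 − 66 = 6, so the two pitches are 6 semitones apart.

6 semitones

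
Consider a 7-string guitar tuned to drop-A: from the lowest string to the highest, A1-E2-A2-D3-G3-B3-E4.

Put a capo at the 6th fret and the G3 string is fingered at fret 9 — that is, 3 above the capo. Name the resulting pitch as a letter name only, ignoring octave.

E

The capo raises the open G3 by 6 semitones to C#4; fretting 3 more gives G3 + 6 + 3 = G3 + 9 semitones, landing on E.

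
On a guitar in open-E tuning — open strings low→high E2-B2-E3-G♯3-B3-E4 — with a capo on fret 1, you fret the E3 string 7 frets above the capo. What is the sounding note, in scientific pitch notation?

The capo raises the open E3 by 1 semitone to F3; fretting 7 more gives E3 + 1 + 7 = E3 + 8 semitones = C4.

C4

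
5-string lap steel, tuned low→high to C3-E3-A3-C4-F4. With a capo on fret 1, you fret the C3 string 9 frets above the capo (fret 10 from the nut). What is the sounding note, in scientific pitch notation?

The capo raises the open C3 by 1 semitone to C#3; fretting 9 more gives C3 + 1 + 9 = C3 + 10 semitones = A#3.

A#3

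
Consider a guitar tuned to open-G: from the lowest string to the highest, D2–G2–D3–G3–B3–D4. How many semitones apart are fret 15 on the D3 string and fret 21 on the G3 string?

D3 at fret 15 → F4 (MIDI 65); G3 at fret 21 → E5 (MIDI 76).
65 − 76 = -11, so the two pitches are 11 semitones apart, with E5 the higher.

11 semitones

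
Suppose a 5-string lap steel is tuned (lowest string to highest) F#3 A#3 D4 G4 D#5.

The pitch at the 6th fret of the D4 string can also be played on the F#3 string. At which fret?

Fret 6 on D4 is MIDI 62 + 6 = 68 (G#4). On the F#3 string (open MIDI 54), that pitch is 68 − 54 = fret 14.

14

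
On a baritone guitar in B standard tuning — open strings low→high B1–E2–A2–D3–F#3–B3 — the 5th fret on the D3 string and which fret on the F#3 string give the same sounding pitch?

D3 at fret 5 is D3 + 5 semitones = G3.
The open F#3 string is 4 semitones above the open D3, so the same pitch on the F#3 string lies at fret 5 − 4 = 1.

1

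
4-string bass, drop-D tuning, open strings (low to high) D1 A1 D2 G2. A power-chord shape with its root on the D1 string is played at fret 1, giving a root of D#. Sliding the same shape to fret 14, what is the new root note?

Moving from fret 1 to fret 14 shifts the root by 13 semitones.
D# up 13 semitones is E.

E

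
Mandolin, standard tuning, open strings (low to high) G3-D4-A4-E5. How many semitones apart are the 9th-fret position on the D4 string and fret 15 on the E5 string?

D4 at fret 9 → B4 (MIDI 71); E5 at fret 15 → G6 (MIDI 91).
71 − 91 = -20, so the two pitches are 20 semitones apart, with G6 the higher.

20 semitones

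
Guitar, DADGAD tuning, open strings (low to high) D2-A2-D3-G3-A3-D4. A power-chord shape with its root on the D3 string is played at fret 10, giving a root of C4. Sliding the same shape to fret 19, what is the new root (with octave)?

Moving from fret 10 to fret 19 shifts the root by 9 semitones.
C4 up 9 semitones is A4.

A4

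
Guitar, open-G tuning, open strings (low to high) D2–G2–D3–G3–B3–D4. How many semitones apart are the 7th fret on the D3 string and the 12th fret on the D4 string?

D3 at fret 7 → A3 (MIDI 57); D4 at fret 12 → D5 (MIDI 74).
57 − 74 = -17, so the two pitches are 17 semitones apart, with D5 the higher.

17 semitones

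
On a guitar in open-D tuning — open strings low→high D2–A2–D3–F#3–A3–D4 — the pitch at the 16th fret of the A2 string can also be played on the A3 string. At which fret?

4

A2 at fret 16 is A2 + 16 semitones = C#4.
The open A3 string is 12 semitones above the open A2, so the same pitch on the A3 string lies at fret 16 − 12 = 4.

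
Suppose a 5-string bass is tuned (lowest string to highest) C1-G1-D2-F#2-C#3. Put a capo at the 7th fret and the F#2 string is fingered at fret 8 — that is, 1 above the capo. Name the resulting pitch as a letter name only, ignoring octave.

D

The capo raises the open F#2 by 7 semitones to C#3; fretting 1 more gives F#2 + 7 + 1 = F#2 + 8 semitones, landing on D.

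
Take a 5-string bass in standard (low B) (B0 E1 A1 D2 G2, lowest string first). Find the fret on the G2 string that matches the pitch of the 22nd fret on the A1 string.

A1 at fret 22 is A1 + 22 semitones = G3.
The open G2 string is 10 semitones above the open A1, so the same pitch on the G2 string lies at fret 22 − 10 = 12.

12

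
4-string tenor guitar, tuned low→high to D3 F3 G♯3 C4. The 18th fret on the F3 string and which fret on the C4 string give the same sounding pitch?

11

F3 at fret 18 is F3 + 18 semitones = B4.
The open C4 string is 7 semitones above the open F3, so the same pitch on the C4 string lies at fret 18 − 7 = 11.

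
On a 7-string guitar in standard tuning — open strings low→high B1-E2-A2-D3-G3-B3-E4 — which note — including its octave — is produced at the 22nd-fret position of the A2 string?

G4

Each fret is one semitone, so A2 + 22 = G4.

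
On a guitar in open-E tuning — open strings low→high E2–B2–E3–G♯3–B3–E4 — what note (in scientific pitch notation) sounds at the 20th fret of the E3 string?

C5

E3 is MIDI 52. Adding 20 gives 72, which is C5.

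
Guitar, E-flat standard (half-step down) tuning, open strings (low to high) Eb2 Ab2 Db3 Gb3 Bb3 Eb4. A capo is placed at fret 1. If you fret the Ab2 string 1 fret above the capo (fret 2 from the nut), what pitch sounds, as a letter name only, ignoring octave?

Bb

The capo raises the open Ab2 by 1 semitone to A2; fretting 1 more gives Ab2 + 1 + 1 = Ab2 + 2 semitones, landing on Bb.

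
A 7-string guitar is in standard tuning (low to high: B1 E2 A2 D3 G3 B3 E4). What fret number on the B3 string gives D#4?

D#4 is 4 semitones above the open B3 (B–C–C#–D–D#), so it sits at fret 4.

4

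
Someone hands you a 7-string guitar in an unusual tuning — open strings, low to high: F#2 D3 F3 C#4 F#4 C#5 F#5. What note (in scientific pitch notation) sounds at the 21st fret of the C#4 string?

A#5

Each fret is one semitone, so C#4 + 21 = A#5.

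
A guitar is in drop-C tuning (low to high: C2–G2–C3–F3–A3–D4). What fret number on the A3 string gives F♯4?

F♯4 is 9 semitones above the open A3 (A–A#–B–C–C#–D–D#–E–F–F#), so it sits at fret 9.

9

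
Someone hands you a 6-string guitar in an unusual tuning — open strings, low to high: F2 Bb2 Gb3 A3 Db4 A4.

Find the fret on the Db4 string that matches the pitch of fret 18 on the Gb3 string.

Gb3 at fret 18 is Gb3 + 18 semitones = C5.
The open Db4 string is 7 semitones above the open Gb3, so the same pitch on the Db4 string lies at fret 18 − 7 = 11.

11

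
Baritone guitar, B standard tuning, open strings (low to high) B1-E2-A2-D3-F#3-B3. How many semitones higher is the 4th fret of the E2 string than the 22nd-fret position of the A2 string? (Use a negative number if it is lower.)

-23 semitones

E2 at fret 4 → G#2 (MIDI 44); A2 at fret 22 → G4 (MIDI 67).
44 − 67 = -23, so the two pitches are 23 semitones apart.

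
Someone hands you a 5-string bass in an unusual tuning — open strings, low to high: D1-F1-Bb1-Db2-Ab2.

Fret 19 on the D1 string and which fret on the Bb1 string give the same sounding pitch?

11

Fret 19 on D1 is MIDI 26 + 19 = 45 (A2). On the Bb1 string (open MIDI 34), that pitch is 45 − 34 = fret 11.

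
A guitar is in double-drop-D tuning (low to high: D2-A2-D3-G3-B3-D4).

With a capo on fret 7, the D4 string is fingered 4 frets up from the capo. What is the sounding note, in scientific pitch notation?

C#5

The capo raises the open D4 by 7 semitones to A4; fretting 4 more gives D4 + 7 + 4 = D4 + 11 semitones = C#5.
(Also written Db.)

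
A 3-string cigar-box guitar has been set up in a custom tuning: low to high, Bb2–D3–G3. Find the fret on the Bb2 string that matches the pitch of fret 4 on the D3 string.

Fret 4 on D3 is MIDI 50 + 4 = 54 (Gb3). On the Bb2 string (open MIDI 46), that pitch is 54 − 46 = fret 8.

8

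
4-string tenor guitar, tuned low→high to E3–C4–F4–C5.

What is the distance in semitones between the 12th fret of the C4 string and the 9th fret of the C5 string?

9 semitones

C4 at fret 12 → C5 (MIDI 72); C5 at fret 9 → A5 (MIDI 81).
72 − 81 = -9, so the two pitches are 9 semitones apart, with A5 the higher.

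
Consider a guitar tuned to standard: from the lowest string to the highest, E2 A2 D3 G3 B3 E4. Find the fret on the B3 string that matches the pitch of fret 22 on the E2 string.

Fret 22 on E2 is MIDI 40 + 22 = 62 (D4). On the B3 string (open MIDI 59), that pitch is 62 − 59 = fret 3.

3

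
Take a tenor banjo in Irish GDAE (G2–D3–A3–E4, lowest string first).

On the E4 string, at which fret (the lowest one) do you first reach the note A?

From E4, count semitones up the chromatic scale until reaching A: E–F–F#–G–G#–A — 5 steps.

5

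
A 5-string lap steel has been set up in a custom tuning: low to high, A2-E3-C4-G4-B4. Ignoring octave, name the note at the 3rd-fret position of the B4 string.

B4 is MIDI 71. Adding 3 gives 74; 74 mod 12 = 2, i.e. D.

D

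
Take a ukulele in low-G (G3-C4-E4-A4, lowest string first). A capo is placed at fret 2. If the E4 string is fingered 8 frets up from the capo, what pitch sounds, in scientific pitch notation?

The capo raises the open E4 by 2 semitones to F#4; fretting 8 more gives E4 + 2 + 8 = E4 + 10 semitones = D5.

D5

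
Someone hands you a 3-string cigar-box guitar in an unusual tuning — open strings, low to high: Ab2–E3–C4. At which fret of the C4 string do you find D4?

2

D4 is 2 semitones above the open C4 (C–Db–D), so it sits at fret 2.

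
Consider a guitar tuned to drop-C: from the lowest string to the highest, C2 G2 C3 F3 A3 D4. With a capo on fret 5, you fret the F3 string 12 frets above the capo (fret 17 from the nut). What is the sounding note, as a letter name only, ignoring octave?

The capo raises the open F3 by 5 semitones to A#3; fretting 12 more gives F3 + 5 + 12 = F3 + 17 semitones, landing on A#.
(Also written Bb.)

A#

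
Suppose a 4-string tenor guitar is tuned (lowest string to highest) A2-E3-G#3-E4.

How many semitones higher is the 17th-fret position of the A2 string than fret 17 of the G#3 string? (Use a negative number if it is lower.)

A2 at fret 17 → D4 (MIDI 62); G#3 at fret 17 → C#5 (MIDI 73).
62 − 73 = -11, so the two pitches are 11 semitones apart.

-11 semitones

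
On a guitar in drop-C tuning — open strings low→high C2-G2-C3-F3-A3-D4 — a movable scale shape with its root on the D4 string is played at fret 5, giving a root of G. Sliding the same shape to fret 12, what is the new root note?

D

Moving from fret 5 to fret 12 shifts the root by 7 semitones.
G up 7 semitones is D.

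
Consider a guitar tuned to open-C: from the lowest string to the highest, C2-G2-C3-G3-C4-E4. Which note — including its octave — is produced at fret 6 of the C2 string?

C2 is MIDI 36. Adding 6 gives 42, which is F#2.

F#2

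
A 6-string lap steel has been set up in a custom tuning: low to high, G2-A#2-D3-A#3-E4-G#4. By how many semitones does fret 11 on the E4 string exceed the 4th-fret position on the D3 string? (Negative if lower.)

E4 at fret 11 → D#5 (MIDI 75); D3 at fret 4 → F#3 (MIDI 54).
75 − 54 = 21, so the two pitches are 21 semitones apart.

21 semitones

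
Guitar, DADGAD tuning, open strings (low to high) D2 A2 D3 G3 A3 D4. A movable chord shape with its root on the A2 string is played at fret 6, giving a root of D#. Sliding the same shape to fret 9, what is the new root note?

Moving from fret 6 to fret 9 shifts the root by 3 semitones.
D# up 3 semitones is F#.

F#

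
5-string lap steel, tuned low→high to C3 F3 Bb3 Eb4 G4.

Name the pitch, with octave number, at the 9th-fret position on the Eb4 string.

The open Eb4 string plus 9 semitones: Eb–E–F–Gb–G–Ab–A–Bb–B–C.
The walk passes from B into C once, so the octave number goes from 4 to 5.

C5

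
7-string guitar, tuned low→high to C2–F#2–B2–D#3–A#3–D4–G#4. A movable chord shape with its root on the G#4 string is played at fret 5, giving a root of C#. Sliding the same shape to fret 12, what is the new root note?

G#

Moving from fret 5 to fret 12 shifts the root by 7 semitones.
C# up 7 semitones is G#.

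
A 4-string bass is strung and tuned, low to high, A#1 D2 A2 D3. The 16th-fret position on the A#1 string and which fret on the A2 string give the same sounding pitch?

5

A#1 at fret 16 is A#1 + 16 semitones = D3.
The open A2 string is 11 semitones above the open A#1, so the same pitch on the A2 string lies at fret 16 − 11 = 5.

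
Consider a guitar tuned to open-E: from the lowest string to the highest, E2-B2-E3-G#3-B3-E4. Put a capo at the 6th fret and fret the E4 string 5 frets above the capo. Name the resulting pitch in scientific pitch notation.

The capo raises the open E4 by 6 semitones to A#4; fretting 5 more gives E4 + 6 + 5 = E4 + 11 semitones = D#5.
(Also written Eb.)

D#5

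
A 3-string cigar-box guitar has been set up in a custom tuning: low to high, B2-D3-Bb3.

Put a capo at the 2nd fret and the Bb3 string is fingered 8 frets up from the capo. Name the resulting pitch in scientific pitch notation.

The capo raises the open Bb3 by 2 semitones to C4; fretting 8 more gives Bb3 + 2 + 8 = Bb3 + 10 semitones = Ab4.

Ab4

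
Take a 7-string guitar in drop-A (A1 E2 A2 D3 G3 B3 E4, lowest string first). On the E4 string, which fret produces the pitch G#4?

G#4 is 4 semitones above the open E4 (E–F–F#–G–G#), so it sits at fret 4.

4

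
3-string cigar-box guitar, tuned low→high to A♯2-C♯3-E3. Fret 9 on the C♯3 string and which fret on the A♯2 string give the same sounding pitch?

Fret 9 on C♯3 is MIDI 49 + 9 = 58 (A♯3). On the A♯2 string (open MIDI 46), that pitch is 58 − 46 = fret 12.

12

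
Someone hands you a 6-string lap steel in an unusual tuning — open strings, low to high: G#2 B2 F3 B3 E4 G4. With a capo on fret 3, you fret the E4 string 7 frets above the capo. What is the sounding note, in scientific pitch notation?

D5

The capo raises the open E4 by 3 semitones to G4; fretting 7 more gives E4 + 3 + 7 = E4 + 10 semitones = D5.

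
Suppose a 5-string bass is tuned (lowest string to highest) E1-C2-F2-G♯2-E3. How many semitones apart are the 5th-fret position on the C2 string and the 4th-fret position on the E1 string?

C2 at fret 5 → F2 (MIDI 41); E1 at fret 4 → G♯1 (MIDI 32).
41 − 32 = 9, so the two pitches are 9 semitones apart, with F2 the higher.

9 semitones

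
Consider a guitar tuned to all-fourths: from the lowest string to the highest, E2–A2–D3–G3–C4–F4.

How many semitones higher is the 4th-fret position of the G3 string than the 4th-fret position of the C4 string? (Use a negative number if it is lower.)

-5 semitones

G3 at fret 4 → B3 (MIDI 59); C4 at fret 4 → E4 (MIDI 64).
59 − 64 = -5, so the two pitches are 5 semitones apart.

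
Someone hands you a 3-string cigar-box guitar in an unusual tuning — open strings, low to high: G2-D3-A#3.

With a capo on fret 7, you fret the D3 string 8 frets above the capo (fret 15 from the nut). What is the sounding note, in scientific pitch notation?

F4

The capo raises the open D3 by 7 semitones to A3; fretting 8 more gives D3 + 7 + 8 = D3 + 15 semitones = F4.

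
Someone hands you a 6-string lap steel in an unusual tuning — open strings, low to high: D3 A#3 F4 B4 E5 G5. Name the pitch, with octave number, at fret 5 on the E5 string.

A5

The open E5 string plus 5 semitones: E–F–F#–G–G#–A.
No B→C boundary is crossed, so the octave stays at 5.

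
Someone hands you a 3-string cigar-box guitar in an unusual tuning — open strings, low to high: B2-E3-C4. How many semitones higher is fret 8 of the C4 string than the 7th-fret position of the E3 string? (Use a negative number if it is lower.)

9 semitones

C4 at fret 8 → G♯4 (MIDI 68); E3 at fret 7 → B3 (MIDI 59).
68 − 59 = 9, so the two pitches are 9 semitones apart.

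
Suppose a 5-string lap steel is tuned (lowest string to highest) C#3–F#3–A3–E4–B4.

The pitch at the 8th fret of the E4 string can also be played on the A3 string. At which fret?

Fret 8 on E4 is MIDI 64 + 8 = 72 (C5). On the A3 string (open MIDI 57), that pitch is 72 − 57 = fret 15.

15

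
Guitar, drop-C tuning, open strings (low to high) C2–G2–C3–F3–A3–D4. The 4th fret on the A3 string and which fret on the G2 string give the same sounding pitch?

18

Fret 4 on A3 is MIDI 57 + 4 = 61 (C#4). On the G2 string (open MIDI 43), that pitch is 61 − 43 = fret 18.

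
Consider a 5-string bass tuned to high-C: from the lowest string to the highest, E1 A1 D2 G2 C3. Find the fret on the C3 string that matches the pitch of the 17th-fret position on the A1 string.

Fret 17 on A1 is MIDI 33 + 17 = 50 (D3). On the C3 string (open MIDI 48), that pitch is 50 − 48 = fret 2.

2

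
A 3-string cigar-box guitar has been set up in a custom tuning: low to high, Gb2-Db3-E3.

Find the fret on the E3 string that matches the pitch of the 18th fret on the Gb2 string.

8

Gb2 at fret 18 is Gb2 + 18 semitones = C4.
The open E3 string is 10 semitones above the open Gb2, so the same pitch on the E3 string lies at fret 18 − 10 = 8.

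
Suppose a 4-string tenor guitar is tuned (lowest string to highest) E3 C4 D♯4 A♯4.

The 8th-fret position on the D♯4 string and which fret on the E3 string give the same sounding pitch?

19

Fret 8 on D♯4 is MIDI 63 + 8 = 71 (B4). On the E3 string (open MIDI 52), that pitch is 71 − 52 = fret 19.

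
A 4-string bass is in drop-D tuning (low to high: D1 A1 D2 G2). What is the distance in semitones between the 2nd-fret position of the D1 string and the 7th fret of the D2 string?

D1 at fret 2 → E1 (MIDI 28); D2 at fret 7 → A2 (MIDI 45).
28 − 45 = -17, so the two pitches are 17 semitones apart, with A2 the higher.

17 semitones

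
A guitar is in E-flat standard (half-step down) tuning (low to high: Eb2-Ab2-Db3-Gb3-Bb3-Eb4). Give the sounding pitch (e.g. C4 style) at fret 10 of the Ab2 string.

Gb3

Each fret is one semitone, so Ab2 + 10 = Gb3.
(Equivalently spelled F#3.)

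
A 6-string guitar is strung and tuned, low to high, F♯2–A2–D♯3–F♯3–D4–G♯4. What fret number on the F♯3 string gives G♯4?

G♯4 is 14 semitones above the open F♯3 (F#–G–G#–A–…–F#–G–G#), so it sits at fret 14.

14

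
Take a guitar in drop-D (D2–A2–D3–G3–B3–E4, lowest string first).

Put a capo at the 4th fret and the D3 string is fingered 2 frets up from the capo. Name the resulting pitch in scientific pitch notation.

G♯3

The capo raises the open D3 by 4 semitones to F♯3; fretting 2 more gives D3 + 4 + 2 = D3 + 6 semitones = G♯3.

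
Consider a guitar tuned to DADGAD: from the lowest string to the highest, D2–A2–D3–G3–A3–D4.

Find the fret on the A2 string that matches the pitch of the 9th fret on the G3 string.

19

Fret 9 on G3 is MIDI 55 + 9 = 64 (E4). On the A2 string (open MIDI 45), that pitch is 64 − 45 = fret 19.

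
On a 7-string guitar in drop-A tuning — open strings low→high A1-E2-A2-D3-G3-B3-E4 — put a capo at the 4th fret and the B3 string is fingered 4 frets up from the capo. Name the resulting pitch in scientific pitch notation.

G4

The capo raises the open B3 by 4 semitones to D♯4; fretting 4 more gives B3 + 4 + 4 = B3 + 8 semitones = G4.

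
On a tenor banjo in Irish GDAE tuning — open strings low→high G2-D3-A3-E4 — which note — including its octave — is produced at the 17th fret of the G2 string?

The open G2 string plus 17 semitones: G–G#–A–A#–…–A#–B–C.
The walk passes from B into C 2 times, so the octave number goes from 2 to 4.

C4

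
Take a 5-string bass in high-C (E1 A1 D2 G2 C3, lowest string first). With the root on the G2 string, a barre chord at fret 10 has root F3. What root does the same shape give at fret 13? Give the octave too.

G#3

Moving from fret 10 to fret 13 shifts the root by 3 semitones.
F3 up 3 semitones is G#3.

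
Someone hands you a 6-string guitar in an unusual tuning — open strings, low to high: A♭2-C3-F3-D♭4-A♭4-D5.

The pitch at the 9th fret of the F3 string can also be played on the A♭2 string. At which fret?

18

F3 at fret 9 is F3 + 9 semitones = D4.
The open A♭2 string is 9 semitones below the open F3, so the same pitch on the A♭2 string lies at fret 9 + 9 = 18.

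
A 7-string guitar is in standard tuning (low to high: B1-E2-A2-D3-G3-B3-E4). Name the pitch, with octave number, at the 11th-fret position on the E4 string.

The open E4 string plus 11 semitones: E–F–F#–G–…–C#–D–D#.
The walk passes from B into C once, so the octave number goes from 4 to 5.
(Equivalently spelled E♭5.)

D♯5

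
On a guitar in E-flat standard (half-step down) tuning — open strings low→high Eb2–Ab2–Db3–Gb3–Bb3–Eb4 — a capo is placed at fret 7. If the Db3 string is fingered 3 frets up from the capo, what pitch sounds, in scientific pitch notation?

B3

The capo raises the open Db3 by 7 semitones to Ab3; fretting 3 more gives Db3 + 7 + 3 = Db3 + 10 semitones = B3.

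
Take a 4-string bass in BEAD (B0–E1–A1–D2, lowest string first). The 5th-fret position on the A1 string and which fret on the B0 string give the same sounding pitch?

15

Fret 5 on A1 is MIDI 33 + 5 = 38 (D2). On the B0 string (open MIDI 23), that pitch is 38 − 23 = fret 15.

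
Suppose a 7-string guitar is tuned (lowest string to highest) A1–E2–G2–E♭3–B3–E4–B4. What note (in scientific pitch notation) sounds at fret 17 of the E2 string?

A3

Each fret is one semitone, so E2 + 17 = A3.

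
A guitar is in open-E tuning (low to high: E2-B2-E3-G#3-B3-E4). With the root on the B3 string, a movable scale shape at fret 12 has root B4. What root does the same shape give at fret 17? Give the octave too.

E5

Moving from fret 12 to fret 17 shifts the root by 5 semitones.
B4 up 5 semitones is E5.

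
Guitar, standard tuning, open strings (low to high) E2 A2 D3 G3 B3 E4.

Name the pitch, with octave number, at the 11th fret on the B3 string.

B3 is MIDI 59. Adding 11 gives 70, which is A♯4.

A♯4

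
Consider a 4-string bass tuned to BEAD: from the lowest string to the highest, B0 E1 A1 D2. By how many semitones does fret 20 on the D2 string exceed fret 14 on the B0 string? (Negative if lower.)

D2 at fret 20 → A#3 (MIDI 58); B0 at fret 14 → C#2 (MIDI 37).
58 − 37 = 21, so the two pitches are 21 semitones apart.

21 semitones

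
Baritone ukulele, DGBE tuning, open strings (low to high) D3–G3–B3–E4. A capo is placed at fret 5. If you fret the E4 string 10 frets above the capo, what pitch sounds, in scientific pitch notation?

G5

The capo raises the open E4 by 5 semitones to A4; fretting 10 more gives E4 + 5 + 10 = E4 + 15 semitones = G5.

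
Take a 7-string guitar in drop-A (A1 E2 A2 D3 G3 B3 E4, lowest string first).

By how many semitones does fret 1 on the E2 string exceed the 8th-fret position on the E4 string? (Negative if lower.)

E2 at fret 1 → F2 (MIDI 41); E4 at fret 8 → C5 (MIDI 72).
41 − 72 = -31, so the two pitches are 31 semitones apart.

-31 semitones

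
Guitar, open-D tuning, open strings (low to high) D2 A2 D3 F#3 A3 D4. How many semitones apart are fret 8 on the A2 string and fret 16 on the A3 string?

A2 at fret 8 → F3 (MIDI 53); A3 at fret 16 → C#5 (MIDI 73).
53 − 73 = -20, so the two pitches are 20 semitones apart, with C#5 the higher.

20 semitones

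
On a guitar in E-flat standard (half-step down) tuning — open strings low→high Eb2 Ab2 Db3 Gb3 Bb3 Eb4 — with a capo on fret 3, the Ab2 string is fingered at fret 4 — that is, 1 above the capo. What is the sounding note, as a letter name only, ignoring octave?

C

The capo raises the open Ab2 by 3 semitones to B2; fretting 1 more gives Ab2 + 3 + 1 = Ab2 + 4 semitones, landing on C.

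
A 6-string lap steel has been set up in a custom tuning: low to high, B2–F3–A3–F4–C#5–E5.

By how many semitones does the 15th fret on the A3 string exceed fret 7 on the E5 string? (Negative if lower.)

-11 semitones

A3 at fret 15 → C5 (MIDI 72); E5 at fret 7 → B5 (MIDI 83).
72 − 83 = -11, so the two pitches are 11 semitones apart.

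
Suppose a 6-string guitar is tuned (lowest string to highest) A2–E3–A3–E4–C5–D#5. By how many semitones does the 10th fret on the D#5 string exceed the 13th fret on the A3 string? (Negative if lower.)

D#5 at fret 10 → C#6 (MIDI 85); A3 at fret 13 → A#4 (MIDI 70).
85 − 70 = 15, so the two pitches are 15 semitones apart.

15 semitones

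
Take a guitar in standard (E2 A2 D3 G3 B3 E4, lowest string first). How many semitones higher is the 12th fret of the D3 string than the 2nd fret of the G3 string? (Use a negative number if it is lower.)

D3 at fret 12 → D4 (MIDI 62); G3 at fret 2 → A3 (MIDI 57).
62 − 57 = 5, so the two pitches are 5 semitones apart.

5 semitones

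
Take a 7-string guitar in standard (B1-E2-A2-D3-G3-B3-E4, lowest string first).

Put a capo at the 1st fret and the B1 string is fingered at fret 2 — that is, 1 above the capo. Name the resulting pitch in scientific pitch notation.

C#2

The capo raises the open B1 by 1 semitone to C2; fretting 1 more gives B1 + 1 + 1 = B1 + 2 semitones = C#2.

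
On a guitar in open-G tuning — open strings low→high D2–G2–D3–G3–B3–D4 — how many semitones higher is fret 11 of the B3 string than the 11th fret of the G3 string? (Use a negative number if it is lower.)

4 semitones

B3 at fret 11 → A♯4 (MIDI 70); G3 at fret 11 → F♯4 (MIDI 66).
70 − 66 = 4, so the two pitches are 4 semitones apart.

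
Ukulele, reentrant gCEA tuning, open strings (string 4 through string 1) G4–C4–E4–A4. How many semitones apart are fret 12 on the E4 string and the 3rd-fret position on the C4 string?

E4 at fret 12 → E5 (MIDI 76); C4 at fret 3 → D#4 (MIDI 63).
76 − 63 = 13, so the two pitches are 13 semitones apart, with E5 the higher.

13 semitones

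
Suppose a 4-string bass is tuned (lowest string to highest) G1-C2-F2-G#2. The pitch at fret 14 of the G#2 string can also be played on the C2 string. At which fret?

G#2 at fret 14 is G#2 + 14 semitones = A#3.
The open C2 string is 8 semitones below the open G#2, so the same pitch on the C2 string lies at fret 14 + 8 = 22.

22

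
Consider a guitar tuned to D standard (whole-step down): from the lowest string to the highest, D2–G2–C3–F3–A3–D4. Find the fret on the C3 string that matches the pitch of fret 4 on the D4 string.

18

Fret 4 on D4 is MIDI 62 + 4 = 66 (F♯4). On the C3 string (open MIDI 48), that pitch is 66 − 48 = fret 18.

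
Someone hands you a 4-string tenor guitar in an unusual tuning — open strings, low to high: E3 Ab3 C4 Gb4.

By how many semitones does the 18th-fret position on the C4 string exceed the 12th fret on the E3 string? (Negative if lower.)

C4 at fret 18 → Gb5 (MIDI 78); E3 at fret 12 → E4 (MIDI 64).
78 − 64 = 14, so the two pitches are 14 semitones apart.

14 semitones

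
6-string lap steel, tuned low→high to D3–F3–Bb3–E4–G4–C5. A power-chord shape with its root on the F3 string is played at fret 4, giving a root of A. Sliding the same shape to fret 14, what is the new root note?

G

Moving from fret 4 to fret 14 shifts the root by 10 semitones.
A up 10 semitones is G.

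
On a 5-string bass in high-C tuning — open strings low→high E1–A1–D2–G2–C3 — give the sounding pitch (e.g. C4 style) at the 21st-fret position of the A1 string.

A1 is MIDI 33. Adding 21 gives 54, which is F#3.

F#3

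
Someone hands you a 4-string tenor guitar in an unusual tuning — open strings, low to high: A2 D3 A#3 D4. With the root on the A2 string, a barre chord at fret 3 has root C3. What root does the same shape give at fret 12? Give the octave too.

Moving from fret 3 to fret 12 shifts the root by 9 semitones.
C3 up 9 semitones is A3.

A3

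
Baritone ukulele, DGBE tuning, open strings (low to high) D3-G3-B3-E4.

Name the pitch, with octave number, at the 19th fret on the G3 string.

G3 is MIDI 55. Adding 19 gives 74, which is D5.

D5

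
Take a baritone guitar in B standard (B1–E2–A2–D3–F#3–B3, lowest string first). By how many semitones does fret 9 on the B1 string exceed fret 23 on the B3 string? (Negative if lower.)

B1 at fret 9 → G#2 (MIDI 44); B3 at fret 23 → A#5 (MIDI 82).
44 − 82 = -38, so the two pitches are 38 semitones apart.

-38 semitones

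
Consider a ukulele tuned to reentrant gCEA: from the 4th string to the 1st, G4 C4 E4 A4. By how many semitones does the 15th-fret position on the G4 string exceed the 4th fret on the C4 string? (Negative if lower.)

G4 at fret 15 → A#5 (MIDI 82); C4 at fret 4 → E4 (MIDI 64).
82 − 64 = 18, so the two pitches are 18 semitones apart.

18 semitones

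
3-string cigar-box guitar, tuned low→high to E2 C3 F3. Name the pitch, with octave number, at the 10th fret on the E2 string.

E2 is MIDI 40. Adding 10 gives 50, which is D3.

D3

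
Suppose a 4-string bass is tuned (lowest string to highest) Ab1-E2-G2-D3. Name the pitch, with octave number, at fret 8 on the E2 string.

C3

E2 is MIDI 40. Adding 8 gives 48, which is C3.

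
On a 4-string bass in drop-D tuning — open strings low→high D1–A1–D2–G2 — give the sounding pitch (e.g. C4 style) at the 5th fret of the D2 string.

The open D2 string plus 5 semitones: D–D#–E–F–F#–G.
No B→C boundary is crossed, so the octave stays at 2.

G2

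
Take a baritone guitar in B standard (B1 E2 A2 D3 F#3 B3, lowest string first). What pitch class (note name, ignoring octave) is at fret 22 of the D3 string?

C

The open D3 string plus 22 semitones: D–D#–E–F–…–A#–B–C.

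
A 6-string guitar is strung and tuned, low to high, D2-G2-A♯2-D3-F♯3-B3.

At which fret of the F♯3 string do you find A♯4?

A♯4 is 16 semitones above the open F♯3 (F#–G–G#–A–…–G#–A–A#), so it sits at fret 16.

16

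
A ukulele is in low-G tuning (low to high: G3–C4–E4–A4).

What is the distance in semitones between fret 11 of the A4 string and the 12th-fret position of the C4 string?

A4 at fret 11 → G#5 (MIDI 80); C4 at fret 12 → C5 (MIDI 72).
80 − 72 = 8, so the two pitches are 8 semitones apart, with G#5 the higher.

8 semitones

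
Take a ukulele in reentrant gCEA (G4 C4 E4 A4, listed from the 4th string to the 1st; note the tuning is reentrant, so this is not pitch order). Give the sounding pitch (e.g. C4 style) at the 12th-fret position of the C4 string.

C5

The open C4 string plus 12 semitones: C–C#–D–D#–…–A#–B–C.
The walk passes from B into C once, so the octave number goes from 4 to 5.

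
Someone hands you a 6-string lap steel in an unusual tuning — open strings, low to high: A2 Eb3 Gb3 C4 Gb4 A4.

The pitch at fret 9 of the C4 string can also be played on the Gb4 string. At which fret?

3

C4 at fret 9 is C4 + 9 semitones = A4.
The open Gb4 string is 6 semitones above the open C4, so the same pitch on the Gb4 string lies at fret 9 − 6 = 3.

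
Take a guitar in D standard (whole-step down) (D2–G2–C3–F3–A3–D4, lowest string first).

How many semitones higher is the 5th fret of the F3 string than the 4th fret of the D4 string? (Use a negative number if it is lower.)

F3 at fret 5 → A#3 (MIDI 58); D4 at fret 4 → F#4 (MIDI 66).
58 − 66 = -8, so the two pitches are 8 semitones apart.

-8 semitones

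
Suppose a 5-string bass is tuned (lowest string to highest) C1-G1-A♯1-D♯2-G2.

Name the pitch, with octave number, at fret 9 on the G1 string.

The open G1 string plus 9 semitones: G–G#–A–A#–B–C–C#–D–D#–E.
The walk passes from B into C once, so the octave number goes from 1 to 2.

E2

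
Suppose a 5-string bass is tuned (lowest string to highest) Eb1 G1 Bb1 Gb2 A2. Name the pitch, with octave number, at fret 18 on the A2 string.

Eb4

A2 is MIDI 45. Adding 18 gives 63, which is Eb4.
(Equivalently spelled D#4.)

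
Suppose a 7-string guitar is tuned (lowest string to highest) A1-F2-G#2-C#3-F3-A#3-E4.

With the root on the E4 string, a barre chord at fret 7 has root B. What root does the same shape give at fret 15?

G

Moving from fret 7 to fret 15 shifts the root by 8 semitones.
B up 8 semitones is G.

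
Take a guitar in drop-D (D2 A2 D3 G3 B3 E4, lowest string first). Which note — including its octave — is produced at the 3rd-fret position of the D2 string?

F2

The open D2 string plus 3 semitones: D–D#–E–F.
No B→C boundary is crossed, so the octave stays at 2.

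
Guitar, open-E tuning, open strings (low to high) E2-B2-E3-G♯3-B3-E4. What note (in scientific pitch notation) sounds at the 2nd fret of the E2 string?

F♯2

Each fret is one semitone, so E2 + 2 = F♯2.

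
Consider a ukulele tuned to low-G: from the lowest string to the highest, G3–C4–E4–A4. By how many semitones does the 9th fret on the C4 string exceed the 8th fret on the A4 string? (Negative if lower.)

C4 at fret 9 → A4 (MIDI 69); A4 at fret 8 → F5 (MIDI 77).
69 − 77 = -8, so the two pitches are 8 semitones apart.

-8 semitones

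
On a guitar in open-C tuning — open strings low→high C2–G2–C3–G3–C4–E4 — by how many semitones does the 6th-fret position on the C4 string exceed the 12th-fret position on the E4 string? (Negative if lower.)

-10 semitones

C4 at fret 6 → F#4 (MIDI 66); E4 at fret 12 → E5 (MIDI 76).
66 − 76 = -10, so the two pitches are 10 semitones apart.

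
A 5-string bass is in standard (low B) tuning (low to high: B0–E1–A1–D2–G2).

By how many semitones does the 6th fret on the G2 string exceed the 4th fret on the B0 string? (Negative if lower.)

22 semitones

G2 at fret 6 → C#3 (MIDI 49); B0 at fret 4 → D#1 (MIDI 27).
49 − 27 = 22, so the two pitches are 22 semitones apart.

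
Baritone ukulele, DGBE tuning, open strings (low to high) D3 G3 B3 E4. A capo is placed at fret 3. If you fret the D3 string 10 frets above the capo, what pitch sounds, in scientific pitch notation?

D#4

The capo raises the open D3 by 3 semitones to F3; fretting 10 more gives D3 + 3 + 10 = D3 + 13 semitones = D#4.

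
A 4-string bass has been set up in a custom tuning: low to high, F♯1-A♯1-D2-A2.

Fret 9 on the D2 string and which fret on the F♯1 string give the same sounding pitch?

17

D2 at fret 9 is D2 + 9 semitones = B2.
The open F♯1 string is 8 semitones below the open D2, so the same pitch on the F♯1 string lies at fret 9 + 8 = 17.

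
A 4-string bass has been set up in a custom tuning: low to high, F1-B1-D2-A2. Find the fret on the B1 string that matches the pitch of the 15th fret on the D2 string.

18

Fret 15 on D2 is MIDI 38 + 15 = 53 (F3). On the B1 string (open MIDI 35), that pitch is 53 − 35 = fret 18.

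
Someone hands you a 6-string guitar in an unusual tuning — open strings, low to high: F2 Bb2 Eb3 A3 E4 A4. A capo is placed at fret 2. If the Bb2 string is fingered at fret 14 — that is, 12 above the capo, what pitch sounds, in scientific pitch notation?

C4

The capo raises the open Bb2 by 2 semitones to C3; fretting 12 more gives Bb2 + 2 + 12 = Bb2 + 14 semitones = C4.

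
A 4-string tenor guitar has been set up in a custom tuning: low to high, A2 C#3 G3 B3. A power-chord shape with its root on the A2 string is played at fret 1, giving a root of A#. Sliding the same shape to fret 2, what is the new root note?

B

Moving from fret 1 to fret 2 shifts the root by 1 semitone.
A# up 1 semitone is B.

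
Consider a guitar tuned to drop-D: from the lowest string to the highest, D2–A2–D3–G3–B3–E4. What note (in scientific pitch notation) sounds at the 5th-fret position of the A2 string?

The open A2 string plus 5 semitones: A–A#–B–C–C#–D.
The walk passes from B into C once, so the octave number goes from 2 to 3.

D3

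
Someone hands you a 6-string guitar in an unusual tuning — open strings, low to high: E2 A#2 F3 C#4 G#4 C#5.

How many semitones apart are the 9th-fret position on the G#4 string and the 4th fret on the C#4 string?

12 semitones

G#4 at fret 9 → F5 (MIDI 77); C#4 at fret 4 → F4 (MIDI 65).
77 − 65 = 12, so the two pitches are 12 semitones apart, with F5 the higher.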